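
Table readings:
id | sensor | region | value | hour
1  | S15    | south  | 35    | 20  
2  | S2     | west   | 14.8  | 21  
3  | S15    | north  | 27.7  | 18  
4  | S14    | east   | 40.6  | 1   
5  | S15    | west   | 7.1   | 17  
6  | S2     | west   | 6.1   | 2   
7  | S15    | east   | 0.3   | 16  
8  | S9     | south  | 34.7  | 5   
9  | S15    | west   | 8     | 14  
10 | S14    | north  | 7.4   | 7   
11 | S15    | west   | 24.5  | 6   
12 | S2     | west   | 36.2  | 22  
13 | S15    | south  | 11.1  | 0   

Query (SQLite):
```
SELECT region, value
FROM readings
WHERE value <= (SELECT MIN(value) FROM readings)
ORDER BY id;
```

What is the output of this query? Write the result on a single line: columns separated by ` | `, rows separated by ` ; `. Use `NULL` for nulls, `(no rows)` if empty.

east | 0.3

Scalar subquery: MIN(value) over all readings rows = 0.3.
Keep rows where value <= that value.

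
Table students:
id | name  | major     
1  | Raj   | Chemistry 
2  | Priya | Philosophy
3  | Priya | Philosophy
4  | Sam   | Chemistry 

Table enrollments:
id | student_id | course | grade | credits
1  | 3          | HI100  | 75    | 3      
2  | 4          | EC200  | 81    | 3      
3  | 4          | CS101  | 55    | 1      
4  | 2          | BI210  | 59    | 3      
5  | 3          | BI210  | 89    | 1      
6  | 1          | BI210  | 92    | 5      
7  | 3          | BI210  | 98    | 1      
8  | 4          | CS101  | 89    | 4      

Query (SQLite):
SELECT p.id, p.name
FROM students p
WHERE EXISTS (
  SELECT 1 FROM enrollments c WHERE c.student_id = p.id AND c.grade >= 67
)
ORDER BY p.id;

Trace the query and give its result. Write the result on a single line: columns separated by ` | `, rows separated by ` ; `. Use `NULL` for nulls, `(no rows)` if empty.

1 | Raj ; 3 | Priya ; 4 | Sam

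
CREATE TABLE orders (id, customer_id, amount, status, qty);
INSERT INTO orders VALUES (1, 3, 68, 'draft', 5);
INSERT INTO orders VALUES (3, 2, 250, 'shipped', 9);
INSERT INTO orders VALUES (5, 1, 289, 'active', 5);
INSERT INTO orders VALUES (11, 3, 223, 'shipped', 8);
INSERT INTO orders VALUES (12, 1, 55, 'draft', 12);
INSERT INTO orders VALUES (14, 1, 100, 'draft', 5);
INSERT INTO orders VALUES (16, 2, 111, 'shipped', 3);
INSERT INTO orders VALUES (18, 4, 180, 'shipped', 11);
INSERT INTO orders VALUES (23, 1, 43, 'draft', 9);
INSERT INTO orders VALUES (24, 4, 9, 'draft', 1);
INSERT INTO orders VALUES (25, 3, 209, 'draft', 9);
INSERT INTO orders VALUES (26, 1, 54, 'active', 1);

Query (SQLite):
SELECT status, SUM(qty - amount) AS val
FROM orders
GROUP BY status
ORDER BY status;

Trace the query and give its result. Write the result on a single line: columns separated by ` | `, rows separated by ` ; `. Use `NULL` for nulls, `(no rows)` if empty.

active | -337 ; draft | -443 ; shipped | -733

For each row compute qty - amount.
Group by status; take SUM of the expression per group.
  active: ids {5, 26} → SUM(qty - amount)=-337
  draft: ids {1, 12, 14, 23, 24, 25} → SUM(qty - amount)=-443
  shipped: ids {3, 11, 16, 18} → SUM(qty - amount)=-733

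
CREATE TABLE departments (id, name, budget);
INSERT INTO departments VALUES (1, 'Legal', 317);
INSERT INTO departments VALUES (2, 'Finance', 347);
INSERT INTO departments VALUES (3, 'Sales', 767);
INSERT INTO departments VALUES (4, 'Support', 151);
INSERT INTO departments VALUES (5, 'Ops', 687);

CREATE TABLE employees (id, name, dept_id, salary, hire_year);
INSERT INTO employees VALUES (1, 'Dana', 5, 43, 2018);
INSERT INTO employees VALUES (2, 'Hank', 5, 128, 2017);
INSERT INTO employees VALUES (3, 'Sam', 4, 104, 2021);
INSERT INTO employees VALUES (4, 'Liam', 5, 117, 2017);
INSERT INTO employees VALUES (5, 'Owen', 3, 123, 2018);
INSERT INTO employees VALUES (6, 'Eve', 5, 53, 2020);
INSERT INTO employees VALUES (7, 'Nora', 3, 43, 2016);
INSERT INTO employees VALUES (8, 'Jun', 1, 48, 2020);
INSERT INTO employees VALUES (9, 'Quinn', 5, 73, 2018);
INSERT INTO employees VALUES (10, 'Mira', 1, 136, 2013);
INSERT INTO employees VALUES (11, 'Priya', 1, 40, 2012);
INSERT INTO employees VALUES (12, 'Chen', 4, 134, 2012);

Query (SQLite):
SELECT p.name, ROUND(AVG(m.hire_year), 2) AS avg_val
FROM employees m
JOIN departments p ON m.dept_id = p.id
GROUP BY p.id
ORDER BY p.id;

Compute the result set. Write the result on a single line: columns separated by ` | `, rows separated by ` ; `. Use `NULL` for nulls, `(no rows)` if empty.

Legal | 2015 ; Sales | 2017 ; Support | 2016.5 ; Ops | 2018

Join each employees row to its departments via dept_id.
Group joined rows by departments.id; compute ROUND(AVG(m.hire_year), 2) per group.
  1: ids {8, 10, 11} → ROUND(AVG(m.hire_year), 2)=2015
  3: ids {5, 7} → ROUND(AVG(m.hire_year), 2)=2017
  4: ids {3, 12} → ROUND(AVG(m.hire_year), 2)=2016.5
  5: ids {1, 2, 4, 6, 9} → ROUND(AVG(m.hire_year), 2)=2018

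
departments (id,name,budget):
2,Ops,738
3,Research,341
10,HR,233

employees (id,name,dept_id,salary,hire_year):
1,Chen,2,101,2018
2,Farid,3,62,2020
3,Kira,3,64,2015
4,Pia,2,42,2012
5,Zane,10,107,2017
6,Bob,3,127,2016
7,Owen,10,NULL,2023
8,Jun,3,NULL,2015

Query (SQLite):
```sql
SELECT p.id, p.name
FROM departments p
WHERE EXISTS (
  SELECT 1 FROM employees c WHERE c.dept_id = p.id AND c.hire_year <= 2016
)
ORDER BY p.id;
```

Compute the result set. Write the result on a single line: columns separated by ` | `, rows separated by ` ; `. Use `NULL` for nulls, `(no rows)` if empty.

2 | Ops ; 3 | Research

For each departments row, check whether any employees with matching dept_id has hire_year <= 2016.
Keep rows where that is true.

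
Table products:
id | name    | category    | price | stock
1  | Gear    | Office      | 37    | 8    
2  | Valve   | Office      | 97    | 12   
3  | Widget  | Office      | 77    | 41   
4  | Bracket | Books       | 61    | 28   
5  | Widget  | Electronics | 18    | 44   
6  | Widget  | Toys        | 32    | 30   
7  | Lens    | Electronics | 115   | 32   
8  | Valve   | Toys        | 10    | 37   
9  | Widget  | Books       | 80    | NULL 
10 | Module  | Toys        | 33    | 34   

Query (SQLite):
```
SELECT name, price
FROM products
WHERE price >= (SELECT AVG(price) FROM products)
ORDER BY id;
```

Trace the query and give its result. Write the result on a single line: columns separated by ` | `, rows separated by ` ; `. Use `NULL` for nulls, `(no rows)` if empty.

Valve | 97 ; Widget | 77 ; Bracket | 61 ; Lens | 115 ; Widget | 80

Scalar subquery: AVG(price) over all products rows = 56.0.
Keep rows where price >= that value.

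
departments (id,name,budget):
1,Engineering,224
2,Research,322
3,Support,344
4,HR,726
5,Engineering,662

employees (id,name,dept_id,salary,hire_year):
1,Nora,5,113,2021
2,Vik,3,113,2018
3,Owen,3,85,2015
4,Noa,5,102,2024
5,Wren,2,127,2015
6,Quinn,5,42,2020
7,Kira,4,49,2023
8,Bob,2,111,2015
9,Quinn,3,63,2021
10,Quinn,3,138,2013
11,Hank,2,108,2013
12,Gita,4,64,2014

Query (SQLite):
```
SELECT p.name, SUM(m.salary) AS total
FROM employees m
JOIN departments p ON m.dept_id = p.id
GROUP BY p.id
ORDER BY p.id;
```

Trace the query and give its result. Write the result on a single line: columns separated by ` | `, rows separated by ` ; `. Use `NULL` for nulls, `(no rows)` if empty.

Join each employees row to its departments via dept_id.
Group joined rows by departments.id; compute SUM(m.salary) per group.
  2: ids {5, 8, 11} → SUM(m.salary)=346
  3: ids {2, 3, 9, 10} → SUM(m.salary)=399
  4: ids {7, 12} → SUM(m.salary)=113
  5: ids {1, 4, 6} → SUM(m.salary)=257

Research | 346 ; Support | 399 ; HR | 113 ; Engineering | 257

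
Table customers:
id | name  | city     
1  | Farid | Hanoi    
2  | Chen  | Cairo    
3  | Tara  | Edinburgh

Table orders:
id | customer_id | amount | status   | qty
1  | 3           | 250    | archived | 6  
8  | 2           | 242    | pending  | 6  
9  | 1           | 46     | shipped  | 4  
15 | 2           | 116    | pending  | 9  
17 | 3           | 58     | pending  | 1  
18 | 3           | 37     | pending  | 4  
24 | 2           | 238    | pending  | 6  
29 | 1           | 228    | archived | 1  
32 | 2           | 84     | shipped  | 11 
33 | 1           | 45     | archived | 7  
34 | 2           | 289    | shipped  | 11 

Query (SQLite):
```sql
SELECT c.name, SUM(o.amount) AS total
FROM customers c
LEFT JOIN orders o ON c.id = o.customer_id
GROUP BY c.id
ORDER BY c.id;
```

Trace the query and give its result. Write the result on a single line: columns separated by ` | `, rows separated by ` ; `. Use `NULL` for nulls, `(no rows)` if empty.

Farid | 319 ; Chen | 969 ; Tara | 345

LEFT JOIN keeps every customers row; unmatched ones get NULL for orders columns.
Group by customers.id and compute SUM(o.amount). SUM over an all-NULL group is NULL.
  1: ids {9, 29, 33} → SUM(o.amount)=319
  2: ids {8, 15, 24, 32, 34} → SUM(o.amount)=969
  3: ids {1, 17, 18} → SUM(o.amount)=345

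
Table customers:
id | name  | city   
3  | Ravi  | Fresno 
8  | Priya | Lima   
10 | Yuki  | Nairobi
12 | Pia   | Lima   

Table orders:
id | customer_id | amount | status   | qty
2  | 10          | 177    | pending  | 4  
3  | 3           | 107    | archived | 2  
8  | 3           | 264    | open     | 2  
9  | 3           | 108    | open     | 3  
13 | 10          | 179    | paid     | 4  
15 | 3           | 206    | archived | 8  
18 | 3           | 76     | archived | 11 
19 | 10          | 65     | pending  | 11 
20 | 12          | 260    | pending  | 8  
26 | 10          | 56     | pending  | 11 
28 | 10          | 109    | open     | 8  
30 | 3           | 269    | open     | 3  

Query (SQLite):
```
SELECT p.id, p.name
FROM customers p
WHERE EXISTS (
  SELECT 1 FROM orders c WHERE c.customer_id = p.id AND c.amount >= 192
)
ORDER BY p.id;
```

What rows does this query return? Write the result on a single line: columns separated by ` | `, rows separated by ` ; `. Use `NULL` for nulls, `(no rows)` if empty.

3 | Ravi ; 12 | Pia

For each customers row, check whether any orders with matching customer_id has amount >= 192.
Keep rows where that is true.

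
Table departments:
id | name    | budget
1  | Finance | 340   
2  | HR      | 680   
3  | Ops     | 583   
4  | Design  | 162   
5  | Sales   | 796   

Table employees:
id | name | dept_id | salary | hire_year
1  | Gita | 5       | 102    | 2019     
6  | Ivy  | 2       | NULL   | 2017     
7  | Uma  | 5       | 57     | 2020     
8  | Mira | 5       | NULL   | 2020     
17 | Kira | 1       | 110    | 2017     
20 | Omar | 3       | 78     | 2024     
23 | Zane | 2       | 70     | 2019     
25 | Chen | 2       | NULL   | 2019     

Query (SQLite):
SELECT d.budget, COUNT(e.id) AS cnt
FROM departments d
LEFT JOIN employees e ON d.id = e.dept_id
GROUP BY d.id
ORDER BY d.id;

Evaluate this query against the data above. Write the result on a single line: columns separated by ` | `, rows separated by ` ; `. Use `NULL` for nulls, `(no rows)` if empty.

340 | 1 ; 680 | 3 ; 583 | 1 ; 162 | 0 ; 796 | 3

LEFT JOIN keeps every departments row; unmatched ones get NULL for employees columns.
Group by departments.id and compute COUNT(e.id). COUNT(col) of an all-NULL group is 0.
  1: ids {17} → COUNT(e.id)=1
  2: ids {6, 23, 25} → COUNT(e.id)=3
  3: ids {20} → COUNT(e.id)=1
  4: ids {—} → COUNT(e.id)=0
  5: ids {1, 7, 8} → COUNT(e.id)=3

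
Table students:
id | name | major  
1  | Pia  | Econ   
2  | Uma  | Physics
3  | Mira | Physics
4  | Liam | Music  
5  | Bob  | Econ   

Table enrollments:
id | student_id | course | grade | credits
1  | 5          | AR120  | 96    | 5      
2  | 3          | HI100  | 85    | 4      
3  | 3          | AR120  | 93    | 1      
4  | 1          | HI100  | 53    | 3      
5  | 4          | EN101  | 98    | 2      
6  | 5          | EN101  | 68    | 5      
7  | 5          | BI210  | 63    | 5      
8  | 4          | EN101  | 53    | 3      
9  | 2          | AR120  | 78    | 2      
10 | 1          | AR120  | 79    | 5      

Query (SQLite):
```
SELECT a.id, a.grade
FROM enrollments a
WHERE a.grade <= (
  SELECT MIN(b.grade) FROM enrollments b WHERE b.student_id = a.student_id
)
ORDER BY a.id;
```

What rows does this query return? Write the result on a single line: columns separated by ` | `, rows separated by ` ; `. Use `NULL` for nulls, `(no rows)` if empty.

2 | 85 ; 4 | 53 ; 7 | 63 ; 8 | 53 ; 9 | 78

For each enrollments row a, compute MIN(grade) over rows sharing a.student_id.
Keep row a if a.grade <= that per-group MIN.
  student_id=1: MIN(grade) = 53
  student_id=2: MIN(grade) = 78
  student_id=3: MIN(grade) = 85
  student_id=4: MIN(grade) = 53
  student_id=5: MIN(grade) = 63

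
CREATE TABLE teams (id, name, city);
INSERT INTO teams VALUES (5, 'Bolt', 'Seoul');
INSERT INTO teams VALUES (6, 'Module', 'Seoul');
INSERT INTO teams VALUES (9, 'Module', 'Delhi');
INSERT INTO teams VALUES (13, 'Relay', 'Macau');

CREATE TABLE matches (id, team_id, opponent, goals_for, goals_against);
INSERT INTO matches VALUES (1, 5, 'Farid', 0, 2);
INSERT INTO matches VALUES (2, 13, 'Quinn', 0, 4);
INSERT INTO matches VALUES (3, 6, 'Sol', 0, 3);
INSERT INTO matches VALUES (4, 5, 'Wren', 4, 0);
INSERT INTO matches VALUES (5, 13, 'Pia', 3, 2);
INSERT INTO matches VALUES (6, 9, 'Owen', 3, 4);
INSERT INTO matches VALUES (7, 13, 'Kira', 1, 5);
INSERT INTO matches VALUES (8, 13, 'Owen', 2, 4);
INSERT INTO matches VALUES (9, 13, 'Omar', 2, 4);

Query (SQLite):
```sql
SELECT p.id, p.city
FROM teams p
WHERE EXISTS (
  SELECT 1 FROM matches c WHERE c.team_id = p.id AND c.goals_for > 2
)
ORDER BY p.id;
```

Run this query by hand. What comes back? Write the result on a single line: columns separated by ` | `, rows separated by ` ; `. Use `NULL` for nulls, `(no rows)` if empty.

5 | Seoul ; 9 | Delhi ; 13 | Macau

For each teams row, check whether any matches with matching team_id has goals_for > 2.
Keep rows where that is true.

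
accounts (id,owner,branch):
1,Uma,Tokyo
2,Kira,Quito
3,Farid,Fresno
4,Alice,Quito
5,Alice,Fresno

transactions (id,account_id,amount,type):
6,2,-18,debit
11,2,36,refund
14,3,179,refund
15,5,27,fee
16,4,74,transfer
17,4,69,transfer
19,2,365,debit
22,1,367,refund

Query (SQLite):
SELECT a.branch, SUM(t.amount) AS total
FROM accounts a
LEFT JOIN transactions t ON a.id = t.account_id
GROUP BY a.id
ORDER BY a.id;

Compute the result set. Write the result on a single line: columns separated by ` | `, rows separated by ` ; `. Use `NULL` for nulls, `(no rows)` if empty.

Tokyo | 367 ; Quito | 383 ; Fresno | 179 ; Quito | 143 ; Fresno | 27

LEFT JOIN keeps every accounts row; unmatched ones get NULL for transactions columns.
Group by accounts.id and compute SUM(t.amount). SUM over an all-NULL group is NULL.
  1: ids {22} → SUM(t.amount)=367
  2: ids {6, 11, 19} → SUM(t.amount)=383
  3: ids {14} → SUM(t.amount)=179
  4: ids {16, 17} → SUM(t.amount)=143
  5: ids {15} → SUM(t.amount)=27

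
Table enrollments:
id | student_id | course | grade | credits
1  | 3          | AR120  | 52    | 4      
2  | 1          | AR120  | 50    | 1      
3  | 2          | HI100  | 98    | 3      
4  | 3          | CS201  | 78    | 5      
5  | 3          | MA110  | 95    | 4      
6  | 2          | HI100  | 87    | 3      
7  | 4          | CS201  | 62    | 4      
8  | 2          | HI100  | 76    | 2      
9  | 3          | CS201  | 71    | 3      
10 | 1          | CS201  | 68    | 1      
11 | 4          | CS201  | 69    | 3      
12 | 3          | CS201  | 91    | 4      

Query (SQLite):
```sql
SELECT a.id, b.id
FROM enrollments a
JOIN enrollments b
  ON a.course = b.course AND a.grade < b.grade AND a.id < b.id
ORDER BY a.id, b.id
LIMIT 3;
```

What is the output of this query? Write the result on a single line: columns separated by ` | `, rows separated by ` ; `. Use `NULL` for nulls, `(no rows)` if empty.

4 | 12 ; 7 | 9 ; 7 | 10

Pairs (a,b) with same course, a.grade < b.grade, a.id < b.id.
course groups: AR120:{1,2} CS201:{4,7,9,10,11,12} HI100:{3,6,8} MA110:{5}
Ordered by (a.id, b.id); first 3.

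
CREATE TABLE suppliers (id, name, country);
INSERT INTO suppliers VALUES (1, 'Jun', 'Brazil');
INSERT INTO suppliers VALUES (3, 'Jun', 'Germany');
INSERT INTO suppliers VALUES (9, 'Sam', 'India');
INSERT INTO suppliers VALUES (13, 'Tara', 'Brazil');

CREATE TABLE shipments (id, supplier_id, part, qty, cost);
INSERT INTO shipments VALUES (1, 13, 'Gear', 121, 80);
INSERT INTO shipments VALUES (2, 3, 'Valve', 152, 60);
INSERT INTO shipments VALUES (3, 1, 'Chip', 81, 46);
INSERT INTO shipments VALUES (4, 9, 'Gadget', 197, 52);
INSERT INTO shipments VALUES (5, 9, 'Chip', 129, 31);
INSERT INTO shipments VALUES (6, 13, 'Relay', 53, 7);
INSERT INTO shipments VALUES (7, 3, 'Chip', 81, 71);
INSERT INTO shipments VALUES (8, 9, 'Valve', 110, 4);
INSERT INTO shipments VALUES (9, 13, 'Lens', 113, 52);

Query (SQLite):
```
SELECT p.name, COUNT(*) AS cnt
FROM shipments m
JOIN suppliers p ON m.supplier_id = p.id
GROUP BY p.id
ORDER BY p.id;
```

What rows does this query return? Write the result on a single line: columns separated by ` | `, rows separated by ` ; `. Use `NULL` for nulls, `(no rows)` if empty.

Jun | 1 ; Jun | 2 ; Sam | 3 ; Tara | 3

Join each shipments row to its suppliers via supplier_id.
Group joined rows by suppliers.id; compute COUNT(*) per group.
  1: ids {3} → COUNT(*)=1
  3: ids {2, 7} → COUNT(*)=2
  9: ids {4, 5, 8} → COUNT(*)=3
  13: ids {1, 6, 9} → COUNT(*)=3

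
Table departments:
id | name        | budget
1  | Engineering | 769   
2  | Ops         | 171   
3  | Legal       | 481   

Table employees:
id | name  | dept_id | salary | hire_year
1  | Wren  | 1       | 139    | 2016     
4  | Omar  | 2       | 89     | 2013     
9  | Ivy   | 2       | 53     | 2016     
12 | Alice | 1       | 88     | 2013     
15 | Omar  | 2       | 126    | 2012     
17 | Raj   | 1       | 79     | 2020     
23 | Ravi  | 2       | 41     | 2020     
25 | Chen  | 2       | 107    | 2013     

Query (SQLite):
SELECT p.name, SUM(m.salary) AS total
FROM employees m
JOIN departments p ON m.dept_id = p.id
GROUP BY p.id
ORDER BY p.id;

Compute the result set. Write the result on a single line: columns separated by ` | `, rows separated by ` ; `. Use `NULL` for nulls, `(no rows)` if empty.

Engineering | 306 ; Ops | 416

Join each employees row to its departments via dept_id.
Group joined rows by departments.id; compute SUM(m.salary) per group.
  1: ids {1, 12, 17} → SUM(m.salary)=306
  2: ids {4, 9, 15, 23, 25} → SUM(m.salary)=416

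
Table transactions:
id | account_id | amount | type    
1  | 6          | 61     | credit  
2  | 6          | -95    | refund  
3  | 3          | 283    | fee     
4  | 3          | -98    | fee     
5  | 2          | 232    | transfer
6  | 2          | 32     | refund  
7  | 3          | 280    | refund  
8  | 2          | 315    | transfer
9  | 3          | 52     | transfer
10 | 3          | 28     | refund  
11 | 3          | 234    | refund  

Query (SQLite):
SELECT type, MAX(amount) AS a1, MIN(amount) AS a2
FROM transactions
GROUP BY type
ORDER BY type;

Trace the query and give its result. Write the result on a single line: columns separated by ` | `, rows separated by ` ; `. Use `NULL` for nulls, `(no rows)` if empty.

Group transactions by type.
Per group compute: MAX(amount), MIN(amount).
  credit: ids {1} → MAX(amount)=61, MIN(amount)=61
  fee: ids {3, 4} → MAX(amount)=283, MIN(amount)=-98
  refund: ids {2, 6, 7, 10, 11} → MAX(amount)=280, MIN(amount)=-95
  transfer: ids {5, 8, 9} → MAX(amount)=315, MIN(amount)=52

credit | 61 | 61 ; fee | 283 | -98 ; refund | 280 | -95 ; transfer | 315 | 52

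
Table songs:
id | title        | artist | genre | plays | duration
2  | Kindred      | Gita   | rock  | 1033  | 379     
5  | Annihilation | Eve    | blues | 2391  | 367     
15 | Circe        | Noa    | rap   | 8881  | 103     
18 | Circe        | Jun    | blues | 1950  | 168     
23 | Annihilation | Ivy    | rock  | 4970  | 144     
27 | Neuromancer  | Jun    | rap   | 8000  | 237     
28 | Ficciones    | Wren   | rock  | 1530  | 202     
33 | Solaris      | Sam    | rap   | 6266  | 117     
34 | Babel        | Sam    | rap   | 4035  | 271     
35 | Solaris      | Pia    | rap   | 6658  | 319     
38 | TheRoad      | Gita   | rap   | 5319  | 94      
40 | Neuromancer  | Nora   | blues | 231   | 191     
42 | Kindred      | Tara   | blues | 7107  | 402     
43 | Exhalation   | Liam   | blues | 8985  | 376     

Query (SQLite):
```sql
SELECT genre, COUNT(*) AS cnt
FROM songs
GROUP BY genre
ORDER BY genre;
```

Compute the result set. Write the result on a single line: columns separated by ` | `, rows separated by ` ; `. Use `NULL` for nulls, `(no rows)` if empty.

blues | 5 ; rap | 6 ; rock | 3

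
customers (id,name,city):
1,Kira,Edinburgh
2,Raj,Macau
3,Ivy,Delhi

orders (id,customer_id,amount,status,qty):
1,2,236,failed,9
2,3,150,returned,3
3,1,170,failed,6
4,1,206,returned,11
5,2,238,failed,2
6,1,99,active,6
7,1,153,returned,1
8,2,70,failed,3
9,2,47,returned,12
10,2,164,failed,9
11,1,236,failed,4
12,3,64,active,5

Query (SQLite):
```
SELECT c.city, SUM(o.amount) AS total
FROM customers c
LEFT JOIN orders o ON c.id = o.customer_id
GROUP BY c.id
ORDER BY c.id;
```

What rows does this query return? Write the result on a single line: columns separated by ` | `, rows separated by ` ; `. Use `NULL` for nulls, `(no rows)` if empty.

Edinburgh | 864 ; Macau | 755 ; Delhi | 214

LEFT JOIN keeps every customers row; unmatched ones get NULL for orders columns.
Group by customers.id and compute SUM(o.amount). SUM over an all-NULL group is NULL.
  1: ids {3, 4, 6, 7, 11} → SUM(o.amount)=864
  2: ids {1, 5, 8, 9, 10} → SUM(o.amount)=755
  3: ids {2, 12} → SUM(o.amount)=214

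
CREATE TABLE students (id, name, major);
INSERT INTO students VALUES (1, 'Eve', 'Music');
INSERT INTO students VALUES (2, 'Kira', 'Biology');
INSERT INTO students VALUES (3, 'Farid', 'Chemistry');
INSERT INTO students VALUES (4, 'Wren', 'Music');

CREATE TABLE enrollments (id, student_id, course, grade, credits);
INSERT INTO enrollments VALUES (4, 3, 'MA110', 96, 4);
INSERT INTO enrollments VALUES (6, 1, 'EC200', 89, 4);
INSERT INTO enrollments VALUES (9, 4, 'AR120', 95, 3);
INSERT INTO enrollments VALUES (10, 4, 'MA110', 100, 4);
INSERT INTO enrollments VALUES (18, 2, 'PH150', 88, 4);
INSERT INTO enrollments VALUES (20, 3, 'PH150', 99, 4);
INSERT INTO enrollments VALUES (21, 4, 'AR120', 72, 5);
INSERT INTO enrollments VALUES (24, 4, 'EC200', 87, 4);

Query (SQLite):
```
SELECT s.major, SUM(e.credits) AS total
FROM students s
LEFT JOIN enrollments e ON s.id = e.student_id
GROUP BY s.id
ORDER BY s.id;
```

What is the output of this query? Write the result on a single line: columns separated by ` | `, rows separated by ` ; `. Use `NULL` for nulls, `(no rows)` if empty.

Music | 4 ; Biology | 4 ; Chemistry | 8 ; Music | 16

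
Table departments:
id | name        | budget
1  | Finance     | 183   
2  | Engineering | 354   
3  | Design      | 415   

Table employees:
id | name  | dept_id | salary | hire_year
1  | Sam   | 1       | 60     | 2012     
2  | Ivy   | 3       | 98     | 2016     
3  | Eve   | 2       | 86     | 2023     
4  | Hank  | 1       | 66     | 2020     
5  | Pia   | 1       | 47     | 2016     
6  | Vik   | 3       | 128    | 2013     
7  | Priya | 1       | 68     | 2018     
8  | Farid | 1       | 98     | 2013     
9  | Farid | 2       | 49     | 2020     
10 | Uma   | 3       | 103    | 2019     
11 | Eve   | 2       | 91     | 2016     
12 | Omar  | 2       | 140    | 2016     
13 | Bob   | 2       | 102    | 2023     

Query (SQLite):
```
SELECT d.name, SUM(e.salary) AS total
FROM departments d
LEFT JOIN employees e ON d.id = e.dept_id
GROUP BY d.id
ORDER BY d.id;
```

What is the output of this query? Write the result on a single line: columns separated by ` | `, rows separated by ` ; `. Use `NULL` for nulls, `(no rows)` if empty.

Finance | 339 ; Engineering | 468 ; Design | 329

LEFT JOIN keeps every departments row; unmatched ones get NULL for employees columns.
Group by departments.id and compute SUM(e.salary). SUM over an all-NULL group is NULL.
  1: ids {1, 4, 5, 7, 8} → SUM(e.salary)=339
  2: ids {3, 9, 11, 12, 13} → SUM(e.salary)=468
  3: ids {2, 6, 10} → SUM(e.salary)=329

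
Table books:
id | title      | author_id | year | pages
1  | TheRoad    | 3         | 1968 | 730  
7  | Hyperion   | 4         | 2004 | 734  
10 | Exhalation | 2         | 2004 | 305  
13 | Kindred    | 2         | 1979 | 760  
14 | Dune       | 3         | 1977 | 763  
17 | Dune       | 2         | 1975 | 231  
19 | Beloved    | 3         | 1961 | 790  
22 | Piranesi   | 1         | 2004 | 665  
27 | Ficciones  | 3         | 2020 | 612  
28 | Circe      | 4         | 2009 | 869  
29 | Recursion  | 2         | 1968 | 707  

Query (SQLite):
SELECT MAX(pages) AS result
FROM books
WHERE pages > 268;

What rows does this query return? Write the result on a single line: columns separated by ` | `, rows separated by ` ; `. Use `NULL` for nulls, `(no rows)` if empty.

869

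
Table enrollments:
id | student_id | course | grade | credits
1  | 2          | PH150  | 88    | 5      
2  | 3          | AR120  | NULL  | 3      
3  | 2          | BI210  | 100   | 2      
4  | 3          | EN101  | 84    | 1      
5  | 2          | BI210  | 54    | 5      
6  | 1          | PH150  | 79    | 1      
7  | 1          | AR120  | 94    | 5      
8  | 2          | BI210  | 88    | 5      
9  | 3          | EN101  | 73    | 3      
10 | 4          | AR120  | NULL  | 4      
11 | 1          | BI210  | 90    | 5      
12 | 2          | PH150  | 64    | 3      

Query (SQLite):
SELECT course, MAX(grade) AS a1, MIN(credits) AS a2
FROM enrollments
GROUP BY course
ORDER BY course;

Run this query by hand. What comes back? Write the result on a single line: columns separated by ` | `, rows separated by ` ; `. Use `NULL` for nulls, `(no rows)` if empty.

Group enrollments by course.
Per group compute: MAX(grade), MIN(credits).
  AR120: ids {2, 7, 10} → MAX(grade)=94, MIN(credits)=3
  BI210: ids {3, 5, 8, 11} → MAX(grade)=100, MIN(credits)=2
  EN101: ids {4, 9} → MAX(grade)=84, MIN(credits)=1
  PH150: ids {1, 6, 12} → MAX(grade)=88, MIN(credits)=1

AR120 | 94 | 3 ; BI210 | 100 | 2 ; EN101 | 84 | 1 ; PH150 | 88 | 1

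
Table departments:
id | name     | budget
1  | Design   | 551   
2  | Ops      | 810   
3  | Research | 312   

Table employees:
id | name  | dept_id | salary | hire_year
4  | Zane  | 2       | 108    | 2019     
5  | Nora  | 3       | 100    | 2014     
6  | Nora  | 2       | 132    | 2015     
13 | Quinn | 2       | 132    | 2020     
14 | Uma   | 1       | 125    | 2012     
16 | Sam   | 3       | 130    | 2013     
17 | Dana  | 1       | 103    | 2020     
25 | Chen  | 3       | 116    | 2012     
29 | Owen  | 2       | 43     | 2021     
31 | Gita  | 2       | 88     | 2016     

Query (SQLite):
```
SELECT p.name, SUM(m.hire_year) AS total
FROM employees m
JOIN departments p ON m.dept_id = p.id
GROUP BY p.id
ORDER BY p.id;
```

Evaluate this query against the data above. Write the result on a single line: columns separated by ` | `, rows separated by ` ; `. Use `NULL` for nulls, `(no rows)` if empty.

Join each employees row to its departments via dept_id.
Group joined rows by departments.id; compute SUM(m.hire_year) per group.
  1: ids {14, 17} → SUM(m.hire_year)=4032
  2: ids {4, 6, 13, 29, 31} → SUM(m.hire_year)=10091
  3: ids {5, 16, 25} → SUM(m.hire_year)=6039

Design | 4032 ; Ops | 10091 ; Research | 6039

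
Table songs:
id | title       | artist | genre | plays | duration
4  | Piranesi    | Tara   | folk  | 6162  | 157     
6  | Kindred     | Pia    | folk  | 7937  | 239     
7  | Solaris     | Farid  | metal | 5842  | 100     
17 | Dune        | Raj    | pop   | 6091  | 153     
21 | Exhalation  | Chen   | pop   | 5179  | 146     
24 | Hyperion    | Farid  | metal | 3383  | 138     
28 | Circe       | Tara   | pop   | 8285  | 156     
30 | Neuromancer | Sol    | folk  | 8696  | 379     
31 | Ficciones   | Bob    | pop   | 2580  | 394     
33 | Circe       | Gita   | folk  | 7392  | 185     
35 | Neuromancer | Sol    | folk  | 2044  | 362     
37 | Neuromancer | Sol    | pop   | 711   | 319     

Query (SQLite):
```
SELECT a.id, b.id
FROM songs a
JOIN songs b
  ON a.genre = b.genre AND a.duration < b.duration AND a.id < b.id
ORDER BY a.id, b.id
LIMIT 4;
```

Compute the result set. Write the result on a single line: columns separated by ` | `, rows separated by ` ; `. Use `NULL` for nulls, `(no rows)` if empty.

4 | 6 ; 4 | 30 ; 4 | 33 ; 4 | 35

Pairs (a,b) with same genre, a.duration < b.duration, a.id < b.id.
genre groups: folk:{4,6,30,33,35} metal:{7,24} pop:{17,21,28,31,37}
Ordered by (a.id, b.id); first 4.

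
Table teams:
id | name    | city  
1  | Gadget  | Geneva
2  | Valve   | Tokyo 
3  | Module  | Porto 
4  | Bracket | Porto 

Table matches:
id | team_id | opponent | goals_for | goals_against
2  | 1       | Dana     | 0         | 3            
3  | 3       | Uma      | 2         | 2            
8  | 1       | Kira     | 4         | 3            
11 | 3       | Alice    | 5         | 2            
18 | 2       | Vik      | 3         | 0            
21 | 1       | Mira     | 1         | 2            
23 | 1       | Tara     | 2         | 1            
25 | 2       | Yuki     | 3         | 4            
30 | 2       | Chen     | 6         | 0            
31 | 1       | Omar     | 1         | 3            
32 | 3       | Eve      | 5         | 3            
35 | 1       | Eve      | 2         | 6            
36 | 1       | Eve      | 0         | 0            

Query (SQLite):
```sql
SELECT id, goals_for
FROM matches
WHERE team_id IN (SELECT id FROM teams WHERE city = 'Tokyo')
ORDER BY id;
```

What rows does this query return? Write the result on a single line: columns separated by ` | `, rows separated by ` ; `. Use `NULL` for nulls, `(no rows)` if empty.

18 | 3 ; 25 | 3 ; 30 | 6

Inner query: teams.id where city = 'Tokyo'.
Outer: keep matches rows whose team_id is in that set.
Inner query → {2}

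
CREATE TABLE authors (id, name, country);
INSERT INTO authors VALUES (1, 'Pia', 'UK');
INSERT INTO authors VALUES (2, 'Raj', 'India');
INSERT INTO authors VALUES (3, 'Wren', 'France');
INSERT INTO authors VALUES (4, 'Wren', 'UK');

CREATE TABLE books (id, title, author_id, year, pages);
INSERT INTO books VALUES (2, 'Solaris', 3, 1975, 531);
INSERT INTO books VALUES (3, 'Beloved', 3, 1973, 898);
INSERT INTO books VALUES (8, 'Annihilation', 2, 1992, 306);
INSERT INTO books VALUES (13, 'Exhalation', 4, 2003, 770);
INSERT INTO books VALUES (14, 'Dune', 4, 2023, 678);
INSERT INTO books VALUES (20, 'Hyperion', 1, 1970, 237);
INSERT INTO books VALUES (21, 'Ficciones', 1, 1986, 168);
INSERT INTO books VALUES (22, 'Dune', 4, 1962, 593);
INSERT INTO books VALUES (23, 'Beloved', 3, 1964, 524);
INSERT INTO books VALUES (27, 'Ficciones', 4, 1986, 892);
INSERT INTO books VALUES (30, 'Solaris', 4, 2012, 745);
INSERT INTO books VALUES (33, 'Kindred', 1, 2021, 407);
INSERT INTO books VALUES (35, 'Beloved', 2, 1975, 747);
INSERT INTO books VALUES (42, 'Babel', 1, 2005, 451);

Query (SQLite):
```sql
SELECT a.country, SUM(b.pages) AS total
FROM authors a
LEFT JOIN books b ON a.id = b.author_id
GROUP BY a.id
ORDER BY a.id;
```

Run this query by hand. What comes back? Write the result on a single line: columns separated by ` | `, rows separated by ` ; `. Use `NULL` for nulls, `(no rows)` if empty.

LEFT JOIN keeps every authors row; unmatched ones get NULL for books columns.
Group by authors.id and compute SUM(b.pages). SUM over an all-NULL group is NULL.
  1: ids {20, 21, 33, 42} → SUM(b.pages)=1263
  2: ids {8, 35} → SUM(b.pages)=1053
  3: ids {2, 3, 23} → SUM(b.pages)=1953
  4: ids {13, 14, 22, 27, 30} → SUM(b.pages)=3678

UK | 1263 ; India | 1053 ; France | 1953 ; UK | 3678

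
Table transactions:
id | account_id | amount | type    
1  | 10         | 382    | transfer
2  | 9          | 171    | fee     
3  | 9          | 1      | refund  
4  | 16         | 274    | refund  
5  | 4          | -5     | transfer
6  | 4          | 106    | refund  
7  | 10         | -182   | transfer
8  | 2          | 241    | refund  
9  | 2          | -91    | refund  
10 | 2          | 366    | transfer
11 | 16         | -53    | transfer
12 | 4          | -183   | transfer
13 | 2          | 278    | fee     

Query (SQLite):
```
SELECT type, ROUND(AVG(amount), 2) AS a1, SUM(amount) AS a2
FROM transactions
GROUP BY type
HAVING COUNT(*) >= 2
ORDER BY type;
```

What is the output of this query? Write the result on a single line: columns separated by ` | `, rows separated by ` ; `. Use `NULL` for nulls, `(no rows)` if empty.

Group transactions by type.
Per group compute: ROUND(AVG(amount), 2), SUM(amount).
HAVING: drop groups with fewer than 2 rows.
  fee: ids {2, 13} → ROUND(AVG(amount), 2)=224.5, SUM(amount)=449
  refund: ids {3, 4, 6, 8, 9} → ROUND(AVG(amount), 2)=106.2, SUM(amount)=531
  transfer: ids {1, 5, 7, 10, 11, 12} → ROUND(AVG(amount), 2)=54.17, SUM(amount)=325

fee | 224.5 | 449 ; refund | 106.2 | 531 ; transfer | 54.17 | 325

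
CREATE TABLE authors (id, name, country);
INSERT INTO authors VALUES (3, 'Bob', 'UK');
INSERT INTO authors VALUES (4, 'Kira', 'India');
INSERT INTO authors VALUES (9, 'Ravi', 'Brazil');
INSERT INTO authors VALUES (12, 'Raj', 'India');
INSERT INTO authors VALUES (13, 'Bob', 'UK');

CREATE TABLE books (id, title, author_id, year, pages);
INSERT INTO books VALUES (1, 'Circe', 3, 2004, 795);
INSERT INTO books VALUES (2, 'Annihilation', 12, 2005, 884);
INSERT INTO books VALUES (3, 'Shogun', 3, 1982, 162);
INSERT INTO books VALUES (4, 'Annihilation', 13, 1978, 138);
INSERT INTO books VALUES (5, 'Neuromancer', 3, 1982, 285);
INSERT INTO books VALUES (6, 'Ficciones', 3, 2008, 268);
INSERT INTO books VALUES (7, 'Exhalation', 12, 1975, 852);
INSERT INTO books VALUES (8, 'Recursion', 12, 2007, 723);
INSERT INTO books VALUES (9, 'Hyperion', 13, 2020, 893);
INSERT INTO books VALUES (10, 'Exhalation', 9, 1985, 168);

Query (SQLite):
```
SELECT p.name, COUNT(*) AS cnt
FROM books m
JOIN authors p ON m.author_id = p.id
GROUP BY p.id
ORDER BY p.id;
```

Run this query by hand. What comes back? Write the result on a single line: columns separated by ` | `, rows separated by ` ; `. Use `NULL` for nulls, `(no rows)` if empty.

Bob | 4 ; Ravi | 1 ; Raj | 3 ; Bob | 2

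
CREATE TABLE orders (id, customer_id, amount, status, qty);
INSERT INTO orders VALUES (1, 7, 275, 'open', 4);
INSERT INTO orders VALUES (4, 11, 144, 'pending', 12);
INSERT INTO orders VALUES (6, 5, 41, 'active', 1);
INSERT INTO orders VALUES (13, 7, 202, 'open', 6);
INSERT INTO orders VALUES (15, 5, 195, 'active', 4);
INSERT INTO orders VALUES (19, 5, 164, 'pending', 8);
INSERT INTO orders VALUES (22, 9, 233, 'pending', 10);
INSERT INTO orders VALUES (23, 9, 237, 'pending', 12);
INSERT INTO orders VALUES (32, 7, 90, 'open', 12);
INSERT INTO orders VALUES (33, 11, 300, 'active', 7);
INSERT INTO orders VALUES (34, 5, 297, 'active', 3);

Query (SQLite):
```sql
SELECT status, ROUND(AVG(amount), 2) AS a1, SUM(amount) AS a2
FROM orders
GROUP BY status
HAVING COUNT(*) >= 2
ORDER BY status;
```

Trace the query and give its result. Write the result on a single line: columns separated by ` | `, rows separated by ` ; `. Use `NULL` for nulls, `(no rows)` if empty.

active | 208.25 | 833 ; open | 189 | 567 ; pending | 194.5 | 778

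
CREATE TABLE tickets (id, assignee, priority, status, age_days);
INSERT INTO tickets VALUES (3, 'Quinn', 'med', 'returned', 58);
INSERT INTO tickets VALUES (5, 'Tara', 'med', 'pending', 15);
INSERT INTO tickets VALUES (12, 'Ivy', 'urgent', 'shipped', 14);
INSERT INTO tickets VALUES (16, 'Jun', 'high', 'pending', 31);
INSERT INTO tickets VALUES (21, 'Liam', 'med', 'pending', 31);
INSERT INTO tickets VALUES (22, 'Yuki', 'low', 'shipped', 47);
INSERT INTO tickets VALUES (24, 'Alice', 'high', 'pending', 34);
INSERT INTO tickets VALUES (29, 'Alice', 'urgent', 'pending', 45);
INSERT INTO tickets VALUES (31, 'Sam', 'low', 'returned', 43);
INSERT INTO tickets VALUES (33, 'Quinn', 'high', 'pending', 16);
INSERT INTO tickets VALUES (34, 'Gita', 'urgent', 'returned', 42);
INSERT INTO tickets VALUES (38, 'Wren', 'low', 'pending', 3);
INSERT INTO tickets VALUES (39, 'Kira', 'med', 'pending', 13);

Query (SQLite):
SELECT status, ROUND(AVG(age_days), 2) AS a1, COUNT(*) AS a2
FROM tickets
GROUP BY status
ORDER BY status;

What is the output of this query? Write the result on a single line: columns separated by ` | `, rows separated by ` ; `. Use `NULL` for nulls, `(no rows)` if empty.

Group tickets by status.
Per group compute: ROUND(AVG(age_days), 2), COUNT(*).
  pending: ids {5, 16, 21, 24, 29, 33, 38, 39} → ROUND(AVG(age_days), 2)=23.5, COUNT(*)=8
  returned: ids {3, 31, 34} → ROUND(AVG(age_days), 2)=47.67, COUNT(*)=3
  shipped: ids {12, 22} → ROUND(AVG(age_days), 2)=30.5, COUNT(*)=2

pending | 23.5 | 8 ; returned | 47.67 | 3 ; shipped | 30.5 | 2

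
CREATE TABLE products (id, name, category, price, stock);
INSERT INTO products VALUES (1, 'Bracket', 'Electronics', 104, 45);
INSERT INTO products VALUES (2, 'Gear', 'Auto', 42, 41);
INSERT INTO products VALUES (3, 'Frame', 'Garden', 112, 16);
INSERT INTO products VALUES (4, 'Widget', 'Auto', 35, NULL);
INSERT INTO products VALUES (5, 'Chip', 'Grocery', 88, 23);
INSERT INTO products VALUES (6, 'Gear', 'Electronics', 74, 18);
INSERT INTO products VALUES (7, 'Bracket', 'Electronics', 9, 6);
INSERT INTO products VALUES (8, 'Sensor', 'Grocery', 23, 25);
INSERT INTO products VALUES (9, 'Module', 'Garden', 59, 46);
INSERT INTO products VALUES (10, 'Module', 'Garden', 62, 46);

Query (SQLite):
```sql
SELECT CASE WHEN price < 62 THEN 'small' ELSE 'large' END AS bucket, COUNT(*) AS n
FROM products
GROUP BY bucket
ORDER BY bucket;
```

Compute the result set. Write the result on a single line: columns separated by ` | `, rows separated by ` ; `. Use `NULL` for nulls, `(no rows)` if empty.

Bucket rows by price < 62 → 'small' else 'large'; count each bucket.

large | 5 ; small | 5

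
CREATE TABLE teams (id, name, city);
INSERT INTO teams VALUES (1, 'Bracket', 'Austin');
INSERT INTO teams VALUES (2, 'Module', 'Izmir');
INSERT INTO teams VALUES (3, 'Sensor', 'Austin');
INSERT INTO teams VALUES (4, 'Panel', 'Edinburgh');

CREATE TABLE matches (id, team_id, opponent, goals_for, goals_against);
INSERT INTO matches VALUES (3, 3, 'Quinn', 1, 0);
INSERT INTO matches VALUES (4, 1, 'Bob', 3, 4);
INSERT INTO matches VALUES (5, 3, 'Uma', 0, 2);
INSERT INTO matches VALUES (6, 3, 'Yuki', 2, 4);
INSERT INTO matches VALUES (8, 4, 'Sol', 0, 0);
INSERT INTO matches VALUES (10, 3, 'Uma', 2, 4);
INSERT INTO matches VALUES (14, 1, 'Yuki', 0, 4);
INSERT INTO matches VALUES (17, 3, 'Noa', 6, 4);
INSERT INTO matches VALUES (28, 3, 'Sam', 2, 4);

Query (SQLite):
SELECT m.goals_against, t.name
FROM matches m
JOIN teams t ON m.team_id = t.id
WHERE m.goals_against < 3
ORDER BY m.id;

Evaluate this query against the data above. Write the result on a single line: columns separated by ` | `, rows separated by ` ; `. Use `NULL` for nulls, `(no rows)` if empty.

0 | Sensor ; 2 | Sensor ; 0 | Panel

Each matches row matches the teams row where team_id = teams.id.
Then keep rows with m.goals_against < 3.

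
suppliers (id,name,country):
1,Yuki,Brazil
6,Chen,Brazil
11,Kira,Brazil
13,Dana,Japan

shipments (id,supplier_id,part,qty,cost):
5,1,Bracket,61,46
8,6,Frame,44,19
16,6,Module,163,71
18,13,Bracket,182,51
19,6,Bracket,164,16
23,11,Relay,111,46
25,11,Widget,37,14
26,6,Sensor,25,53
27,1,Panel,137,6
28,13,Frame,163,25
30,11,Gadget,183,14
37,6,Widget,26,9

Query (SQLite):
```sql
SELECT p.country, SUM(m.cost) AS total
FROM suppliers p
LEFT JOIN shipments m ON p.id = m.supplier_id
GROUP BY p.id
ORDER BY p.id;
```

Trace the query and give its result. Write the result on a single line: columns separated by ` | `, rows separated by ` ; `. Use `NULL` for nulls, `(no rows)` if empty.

Brazil | 52 ; Brazil | 168 ; Brazil | 74 ; Japan | 76

LEFT JOIN keeps every suppliers row; unmatched ones get NULL for shipments columns.
Group by suppliers.id and compute SUM(m.cost). SUM over an all-NULL group is NULL.
  1: ids {5, 27} → SUM(m.cost)=52
  6: ids {8, 16, 19, 26, 37} → SUM(m.cost)=168
  11: ids {23, 25, 30} → SUM(m.cost)=74
  13: ids {18, 28} → SUM(m.cost)=76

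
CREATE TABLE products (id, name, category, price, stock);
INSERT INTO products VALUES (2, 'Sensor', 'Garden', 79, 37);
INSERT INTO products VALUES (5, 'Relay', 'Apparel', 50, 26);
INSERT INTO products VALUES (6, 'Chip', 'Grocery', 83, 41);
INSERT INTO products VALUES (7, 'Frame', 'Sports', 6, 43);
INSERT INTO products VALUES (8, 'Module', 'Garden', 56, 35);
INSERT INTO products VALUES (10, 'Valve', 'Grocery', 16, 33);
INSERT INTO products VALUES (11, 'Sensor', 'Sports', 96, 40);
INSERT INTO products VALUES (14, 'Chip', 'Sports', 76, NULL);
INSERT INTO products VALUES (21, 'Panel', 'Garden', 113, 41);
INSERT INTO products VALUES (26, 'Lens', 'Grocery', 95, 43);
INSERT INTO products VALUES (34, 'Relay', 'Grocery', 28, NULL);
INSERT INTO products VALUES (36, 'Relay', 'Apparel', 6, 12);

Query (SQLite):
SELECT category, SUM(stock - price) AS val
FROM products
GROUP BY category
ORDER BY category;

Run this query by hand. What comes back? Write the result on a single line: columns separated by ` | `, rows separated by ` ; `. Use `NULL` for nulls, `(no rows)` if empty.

For each row compute stock - price.
Group by category; take SUM of the expression per group.
  Apparel: ids {5, 36} → SUM(stock - price)=-18
  Garden: ids {2, 8, 21} → SUM(stock - price)=-135
  Grocery: ids {6, 10, 26, 34} → SUM(stock - price)=-77
  Sports: ids {7, 11, 14} → SUM(stock - price)=-19

Apparel | -18 ; Garden | -135 ; Grocery | -77 ; Sports | -19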